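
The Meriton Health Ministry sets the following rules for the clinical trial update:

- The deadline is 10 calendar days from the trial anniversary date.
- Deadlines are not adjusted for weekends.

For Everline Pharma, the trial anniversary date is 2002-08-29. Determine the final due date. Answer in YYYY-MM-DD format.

2002-09-08

Trigger date 2002-08-29 + 10 calendar days = 2002-09-08.
2002-09-08 is a Sunday; no weekend or holiday adjustment applies.
Final deadline: 2002-09-08.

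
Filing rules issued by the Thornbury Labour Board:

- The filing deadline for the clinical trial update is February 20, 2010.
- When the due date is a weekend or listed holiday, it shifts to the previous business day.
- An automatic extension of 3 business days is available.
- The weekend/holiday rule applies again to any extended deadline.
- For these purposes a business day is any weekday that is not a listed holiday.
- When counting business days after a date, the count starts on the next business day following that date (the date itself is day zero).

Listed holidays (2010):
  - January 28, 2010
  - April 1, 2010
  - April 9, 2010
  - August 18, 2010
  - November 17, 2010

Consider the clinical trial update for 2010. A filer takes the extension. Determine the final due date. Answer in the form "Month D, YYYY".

Start from the fixed due date, February 20, 2010.
Because February 20, 2010 is a Saturday, the deadline becomes February 19, 2010 (Friday).
Applying the 3-business-day extension: 3 business days after February 19, 2010 is February 24, 2010.
Since February 24, 2010 is a Wednesday and not a holiday, the date is unchanged.
Final deadline: February 24, 2010.

February 24, 2010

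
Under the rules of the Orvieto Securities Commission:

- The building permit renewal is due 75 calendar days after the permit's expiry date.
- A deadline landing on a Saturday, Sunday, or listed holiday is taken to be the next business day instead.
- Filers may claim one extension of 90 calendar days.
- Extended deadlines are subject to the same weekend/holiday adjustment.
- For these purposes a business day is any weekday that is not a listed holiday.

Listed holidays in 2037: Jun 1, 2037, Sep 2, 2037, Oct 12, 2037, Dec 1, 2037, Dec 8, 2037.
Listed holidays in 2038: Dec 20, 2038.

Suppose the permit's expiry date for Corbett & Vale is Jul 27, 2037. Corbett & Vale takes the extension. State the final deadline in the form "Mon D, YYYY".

Jan 11, 2038

Trigger date Jul 27, 2037 + 75 calendar days = Oct 10, 2037.
Because Oct 10, 2037 is a Saturday, the deadline becomes Oct 13, 2037 (Tuesday).
With the 90-day extension, Oct 13, 2037 becomes Jan 11, 2038.
Jan 11, 2038 (Monday) is already a business day.
Deadline: Jan 11, 2038.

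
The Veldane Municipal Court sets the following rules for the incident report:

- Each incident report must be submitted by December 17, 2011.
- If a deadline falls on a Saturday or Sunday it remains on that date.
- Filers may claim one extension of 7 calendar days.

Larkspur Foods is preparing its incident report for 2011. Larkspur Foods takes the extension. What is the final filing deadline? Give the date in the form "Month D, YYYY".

The statutory due date is December 17, 2011.
December 17, 2011 falls on a Saturday. The rules make no weekend/holiday allowance, so it remains December 17, 2011.
With the 7-day extension, December 17, 2011 becomes December 24, 2011.
December 24, 2011 falls on a Saturday. The rules make no weekend/holiday allowance, so it remains December 24, 2011.
The final due date is December 24, 2011.

December 24, 2011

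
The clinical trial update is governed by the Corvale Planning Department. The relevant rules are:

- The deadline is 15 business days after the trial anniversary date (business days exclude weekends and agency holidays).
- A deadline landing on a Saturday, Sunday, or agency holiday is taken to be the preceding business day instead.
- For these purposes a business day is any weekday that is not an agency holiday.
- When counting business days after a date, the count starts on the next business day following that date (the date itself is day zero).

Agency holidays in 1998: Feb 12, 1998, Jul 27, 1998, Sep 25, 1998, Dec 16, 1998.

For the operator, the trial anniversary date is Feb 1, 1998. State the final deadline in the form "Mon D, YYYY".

Feb 23, 1998

Counting 15 business days after Feb 1, 1998 (skipping weekends and listed holidays) reaches Feb 23, 1998.
Feb 23, 1998 falls on a Monday, which is a business day, so no adjustment is needed.
Final deadline: Feb 23, 1998.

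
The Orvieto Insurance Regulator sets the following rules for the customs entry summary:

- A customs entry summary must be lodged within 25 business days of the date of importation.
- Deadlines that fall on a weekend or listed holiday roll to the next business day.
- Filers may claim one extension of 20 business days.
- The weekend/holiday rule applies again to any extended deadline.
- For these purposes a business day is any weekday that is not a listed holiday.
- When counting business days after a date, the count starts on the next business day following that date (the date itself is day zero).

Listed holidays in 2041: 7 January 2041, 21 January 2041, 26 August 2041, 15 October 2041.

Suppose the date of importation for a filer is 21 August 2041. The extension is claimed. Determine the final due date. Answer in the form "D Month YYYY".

25 October 2041

25 business days after 21 August 2041, excluding weekends and holidays, is 26 September 2041.
26 September 2041 falls on a Thursday, which is a business day, so no adjustment is needed.
Applying the 20-business-day extension: 20 business days after 26 September 2041 is 25 October 2041.
25 October 2041 falls on a Friday, which is a business day, so no adjustment is needed.
So the filing is due 25 October 2041.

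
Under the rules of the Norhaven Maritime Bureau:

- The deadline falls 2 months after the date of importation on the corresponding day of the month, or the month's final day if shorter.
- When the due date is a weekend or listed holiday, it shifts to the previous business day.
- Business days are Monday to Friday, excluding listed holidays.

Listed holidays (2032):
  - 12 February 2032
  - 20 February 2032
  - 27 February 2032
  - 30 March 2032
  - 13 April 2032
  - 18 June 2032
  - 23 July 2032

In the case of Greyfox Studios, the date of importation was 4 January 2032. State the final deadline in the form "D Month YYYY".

4 March 2032

Moving 2 months forward from 4 January 2032 on the corresponding day gives 4 March 2032.
4 March 2032 is a Thursday and not a listed holiday, so it stands.
The final due date is 4 March 2032.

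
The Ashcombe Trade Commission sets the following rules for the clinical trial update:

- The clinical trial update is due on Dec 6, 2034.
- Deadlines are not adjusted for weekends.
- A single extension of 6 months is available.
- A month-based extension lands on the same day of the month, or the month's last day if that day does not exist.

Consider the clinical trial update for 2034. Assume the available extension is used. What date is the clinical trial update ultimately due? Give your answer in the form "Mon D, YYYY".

Jun 6, 2035

Start from the fixed due date, Dec 6, 2034.
Dec 6, 2034 falls on a Wednesday. The rules make no weekend/holiday allowance, so it remains Dec 6, 2034.
Applying the 6 months extension: 6 months after Dec 6, 2034 is Jun 6, 2035.
Jun 6, 2035 falls on a Wednesday. The rules make no weekend/holiday allowance, so it remains Jun 6, 2035.
The final due date is Jun 6, 2035.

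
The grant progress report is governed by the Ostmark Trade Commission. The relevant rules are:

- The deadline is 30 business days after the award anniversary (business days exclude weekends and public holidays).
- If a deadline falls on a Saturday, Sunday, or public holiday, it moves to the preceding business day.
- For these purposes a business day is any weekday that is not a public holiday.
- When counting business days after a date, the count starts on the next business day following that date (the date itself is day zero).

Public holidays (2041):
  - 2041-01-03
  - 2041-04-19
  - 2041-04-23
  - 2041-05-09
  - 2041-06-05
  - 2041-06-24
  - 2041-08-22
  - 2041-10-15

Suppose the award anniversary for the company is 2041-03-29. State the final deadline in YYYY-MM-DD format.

30 business days after 2041-03-29, excluding weekends and holidays, is 2041-05-15.
Since 2041-05-15 is a Wednesday and not a holiday, the date is unchanged.
Final deadline: 2041-05-15.

2041-05-15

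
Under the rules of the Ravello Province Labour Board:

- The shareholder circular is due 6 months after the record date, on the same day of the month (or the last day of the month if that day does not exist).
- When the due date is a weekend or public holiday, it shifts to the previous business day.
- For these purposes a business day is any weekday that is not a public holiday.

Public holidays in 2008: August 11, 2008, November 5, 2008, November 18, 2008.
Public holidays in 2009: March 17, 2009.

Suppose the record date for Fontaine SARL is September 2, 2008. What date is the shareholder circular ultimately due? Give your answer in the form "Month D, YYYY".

March 2, 2009

Moving 6 months forward from September 2, 2008 on the corresponding day gives March 2, 2009.
Since March 2, 2009 is a Monday and not a holiday, the date is unchanged.
Deadline: March 2, 2009.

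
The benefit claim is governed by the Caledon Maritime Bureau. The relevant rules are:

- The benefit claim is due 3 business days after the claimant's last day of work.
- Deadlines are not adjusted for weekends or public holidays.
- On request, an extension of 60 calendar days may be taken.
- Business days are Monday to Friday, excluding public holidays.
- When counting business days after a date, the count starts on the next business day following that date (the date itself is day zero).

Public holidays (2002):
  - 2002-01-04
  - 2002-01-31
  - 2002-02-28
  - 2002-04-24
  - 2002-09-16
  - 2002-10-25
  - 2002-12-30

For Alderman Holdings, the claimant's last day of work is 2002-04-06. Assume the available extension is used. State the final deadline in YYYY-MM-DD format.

Starting the day after 2002-04-06 and counting 3 business days lands on 2002-04-10.
2002-04-10 falls on a Wednesday. The rules make no weekend/holiday allowance, so it remains 2002-04-10.
Applying the 60-calendar-day extension: 2002-04-10 + 60 days = 2002-06-09.
No adjustment is made for weekends or holidays, so 2002-06-09 stands.
The final due date is 2002-06-09.

2002-06-09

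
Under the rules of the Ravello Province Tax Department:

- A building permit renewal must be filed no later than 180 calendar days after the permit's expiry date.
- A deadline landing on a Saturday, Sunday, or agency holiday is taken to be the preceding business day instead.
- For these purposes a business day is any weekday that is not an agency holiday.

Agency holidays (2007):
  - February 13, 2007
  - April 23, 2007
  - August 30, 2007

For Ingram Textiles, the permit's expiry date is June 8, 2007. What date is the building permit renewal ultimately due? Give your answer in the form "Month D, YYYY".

180 calendar days after June 8, 2007 is December 5, 2007.
Since December 5, 2007 is a Wednesday and not a holiday, the date is unchanged.
The final due date is December 5, 2007.

December 5, 2007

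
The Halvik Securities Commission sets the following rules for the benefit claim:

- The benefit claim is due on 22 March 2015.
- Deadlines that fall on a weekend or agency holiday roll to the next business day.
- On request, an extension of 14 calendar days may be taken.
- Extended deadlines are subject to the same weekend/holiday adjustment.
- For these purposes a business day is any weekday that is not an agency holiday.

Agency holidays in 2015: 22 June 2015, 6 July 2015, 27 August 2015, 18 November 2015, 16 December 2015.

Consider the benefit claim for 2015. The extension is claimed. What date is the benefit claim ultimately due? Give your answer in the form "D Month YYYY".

The statutory due date is 22 March 2015.
22 March 2015 falls on a Sunday. Rolling to the next business day gives 23 March 2015, a Monday.
The 14-calendar-day extension moves the deadline from 23 March 2015 to 6 April 2015.
6 April 2015 (Monday) is already a business day.
The final due date is 6 April 2015.

6 April 2015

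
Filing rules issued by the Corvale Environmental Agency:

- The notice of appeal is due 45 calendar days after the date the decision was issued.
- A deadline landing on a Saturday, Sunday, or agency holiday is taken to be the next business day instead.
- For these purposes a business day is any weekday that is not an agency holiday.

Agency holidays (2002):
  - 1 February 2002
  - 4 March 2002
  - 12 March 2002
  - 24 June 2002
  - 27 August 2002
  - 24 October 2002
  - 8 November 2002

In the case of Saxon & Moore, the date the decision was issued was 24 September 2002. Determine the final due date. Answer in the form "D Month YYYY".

11 November 2002

45 calendar days after 24 September 2002 is 8 November 2002.
Because 8 November 2002 is a listed holiday, the deadline becomes 11 November 2002 (Monday).
Final deadline: 11 November 2002.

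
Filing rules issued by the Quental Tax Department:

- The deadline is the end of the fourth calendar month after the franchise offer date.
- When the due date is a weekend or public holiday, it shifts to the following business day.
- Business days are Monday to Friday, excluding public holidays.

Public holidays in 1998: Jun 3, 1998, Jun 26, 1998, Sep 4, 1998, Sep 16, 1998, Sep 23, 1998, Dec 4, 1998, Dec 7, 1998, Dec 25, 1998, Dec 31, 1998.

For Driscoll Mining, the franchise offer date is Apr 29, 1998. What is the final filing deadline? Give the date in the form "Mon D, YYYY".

Aug 31, 1998

The fourth month after Apr 29, 1998 is August 1998, whose last day is Aug 31, 1998.
Since Aug 31, 1998 is a Monday and not a holiday, the date is unchanged.
So the filing is due Aug 31, 1998.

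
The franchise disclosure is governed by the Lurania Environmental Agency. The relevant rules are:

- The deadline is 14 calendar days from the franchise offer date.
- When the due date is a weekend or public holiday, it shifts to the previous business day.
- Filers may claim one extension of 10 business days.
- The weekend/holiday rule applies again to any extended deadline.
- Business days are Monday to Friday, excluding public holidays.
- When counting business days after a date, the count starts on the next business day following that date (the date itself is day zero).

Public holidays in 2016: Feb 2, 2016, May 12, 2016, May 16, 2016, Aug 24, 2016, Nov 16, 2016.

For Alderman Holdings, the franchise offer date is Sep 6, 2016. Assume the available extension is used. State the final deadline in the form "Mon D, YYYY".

Oct 4, 2016

From Sep 6, 2016, 14 calendar days later is Sep 20, 2016.
Sep 20, 2016 (Tuesday) is already a business day.
Counting 10 further business days from Sep 20, 2016 reaches Oct 4, 2016.
Oct 4, 2016 (Tuesday) is already a business day.
So the filing is due Oct 4, 2016.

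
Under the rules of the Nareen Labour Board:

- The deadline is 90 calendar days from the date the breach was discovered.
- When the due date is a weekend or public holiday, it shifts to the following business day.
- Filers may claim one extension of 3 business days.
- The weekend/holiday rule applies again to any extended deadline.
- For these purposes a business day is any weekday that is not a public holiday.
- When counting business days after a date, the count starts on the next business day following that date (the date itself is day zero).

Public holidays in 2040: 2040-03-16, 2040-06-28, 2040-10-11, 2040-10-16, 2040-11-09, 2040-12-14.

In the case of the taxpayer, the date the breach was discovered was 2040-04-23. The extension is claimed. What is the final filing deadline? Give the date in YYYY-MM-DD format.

2040-07-26

From 2040-04-23, 90 calendar days later is 2040-07-22.
2040-07-22 falls on a Sunday. Rolling to the next business day gives 2040-07-23, a Monday.
Counting 3 further business days from 2040-07-23 reaches 2040-07-26.
2040-07-26 is a Thursday and not a listed holiday, so it stands.
The final due date is 2040-07-26.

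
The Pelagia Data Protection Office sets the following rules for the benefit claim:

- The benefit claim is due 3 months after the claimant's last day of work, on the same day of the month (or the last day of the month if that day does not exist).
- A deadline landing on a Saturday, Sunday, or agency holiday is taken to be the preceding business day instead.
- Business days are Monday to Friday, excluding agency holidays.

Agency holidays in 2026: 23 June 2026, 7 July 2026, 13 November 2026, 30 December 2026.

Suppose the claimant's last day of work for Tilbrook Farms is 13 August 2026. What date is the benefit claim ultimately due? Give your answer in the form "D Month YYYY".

12 November 2026

3 months after 13 August 2026, on the same day of the month, is 13 November 2026.
13 November 2026 is a listed holiday; the preceding business day is 12 November 2026 (Thursday).
Final deadline: 12 November 2026.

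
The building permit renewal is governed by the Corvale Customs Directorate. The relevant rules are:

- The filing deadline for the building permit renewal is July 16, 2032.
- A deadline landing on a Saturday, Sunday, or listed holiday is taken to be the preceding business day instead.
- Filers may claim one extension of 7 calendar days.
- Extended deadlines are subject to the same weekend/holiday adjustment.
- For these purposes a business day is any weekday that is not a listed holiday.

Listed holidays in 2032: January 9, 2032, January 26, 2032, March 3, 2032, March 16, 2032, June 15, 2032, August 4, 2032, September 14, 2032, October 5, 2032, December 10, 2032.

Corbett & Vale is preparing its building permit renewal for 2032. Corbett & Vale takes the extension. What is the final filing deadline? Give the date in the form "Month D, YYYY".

July 23, 2032

The statutory due date is July 16, 2032.
July 16, 2032 falls on a Friday, which is a business day, so no adjustment is needed.
Applying the 7-calendar-day extension: July 16, 2032 + 7 days = July 23, 2032.
July 23, 2032 is a Friday and not a listed holiday, so it stands.
So the filing is due July 23, 2032.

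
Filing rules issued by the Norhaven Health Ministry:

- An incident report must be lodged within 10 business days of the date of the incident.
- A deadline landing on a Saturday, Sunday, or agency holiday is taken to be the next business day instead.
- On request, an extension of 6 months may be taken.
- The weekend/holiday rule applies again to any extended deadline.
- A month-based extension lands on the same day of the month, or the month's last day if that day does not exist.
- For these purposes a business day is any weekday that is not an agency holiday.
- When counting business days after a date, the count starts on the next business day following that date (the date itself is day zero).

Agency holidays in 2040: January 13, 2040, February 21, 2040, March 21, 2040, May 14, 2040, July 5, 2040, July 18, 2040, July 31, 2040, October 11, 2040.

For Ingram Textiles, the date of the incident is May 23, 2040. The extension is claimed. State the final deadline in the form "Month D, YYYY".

10 business days after May 23, 2040, excluding weekends and holidays, is June 6, 2040.
June 6, 2040 is a Wednesday and not a listed holiday, so it stands.
Add 6 months to June 6, 2040: December 6, 2040.
December 6, 2040 is a Thursday and not a listed holiday, so it stands.
The final due date is December 6, 2040.

December 6, 2040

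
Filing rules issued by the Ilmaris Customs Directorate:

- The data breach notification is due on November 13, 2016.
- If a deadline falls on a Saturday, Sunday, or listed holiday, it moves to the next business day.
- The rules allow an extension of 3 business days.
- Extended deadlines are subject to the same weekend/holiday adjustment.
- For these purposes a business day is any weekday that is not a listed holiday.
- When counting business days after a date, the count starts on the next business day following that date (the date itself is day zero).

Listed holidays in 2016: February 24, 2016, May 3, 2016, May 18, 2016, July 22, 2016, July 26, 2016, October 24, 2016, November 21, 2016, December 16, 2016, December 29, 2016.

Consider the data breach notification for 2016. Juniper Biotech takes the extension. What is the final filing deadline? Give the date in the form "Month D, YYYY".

November 17, 2016

The stated deadline is November 13, 2016.
November 13, 2016 falls on a Sunday. Rolling to the next business day gives November 14, 2016, a Monday.
Counting 3 further business days from November 14, 2016 reaches November 17, 2016.
November 17, 2016 falls on a Thursday, which is a business day, so no adjustment is needed.
So the filing is due November 17, 2016.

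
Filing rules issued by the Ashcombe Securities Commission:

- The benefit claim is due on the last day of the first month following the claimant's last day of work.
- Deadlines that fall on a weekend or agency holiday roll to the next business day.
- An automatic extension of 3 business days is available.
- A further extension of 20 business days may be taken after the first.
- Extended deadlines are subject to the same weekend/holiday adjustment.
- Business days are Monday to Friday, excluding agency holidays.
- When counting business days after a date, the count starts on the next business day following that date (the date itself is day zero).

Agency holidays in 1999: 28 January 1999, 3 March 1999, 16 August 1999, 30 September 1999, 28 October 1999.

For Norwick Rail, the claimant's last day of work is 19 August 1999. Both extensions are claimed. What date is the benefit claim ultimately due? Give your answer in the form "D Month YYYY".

4 November 1999

The first month after 19 August 1999 is September 1999, whose last day is 30 September 1999.
30 September 1999 is a listed holiday, so it moves to the next business day, 1 October 1999 (Friday).
Applying the 3-business-day extension: 3 business days after 1 October 1999 is 6 October 1999.
6 October 1999 (Wednesday) is already a business day.
The 20-business-day extension runs from 6 October 1999 to 4 November 1999.
4 November 1999 falls on a Thursday, which is a business day, so no adjustment is needed.
The final due date is 4 November 1999.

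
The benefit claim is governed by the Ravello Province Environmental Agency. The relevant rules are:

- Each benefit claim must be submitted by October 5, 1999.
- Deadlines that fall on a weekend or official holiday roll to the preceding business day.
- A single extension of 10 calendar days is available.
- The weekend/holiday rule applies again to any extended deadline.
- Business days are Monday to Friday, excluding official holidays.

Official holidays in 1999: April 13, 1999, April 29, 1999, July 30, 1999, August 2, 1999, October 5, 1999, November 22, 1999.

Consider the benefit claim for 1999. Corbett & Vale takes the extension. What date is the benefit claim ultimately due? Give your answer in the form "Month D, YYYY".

October 14, 1999

Start from the fixed due date, October 5, 1999.
Because October 5, 1999 is a listed holiday, the deadline becomes October 4, 1999 (Monday).
Applying the 10-calendar-day extension: October 4, 1999 + 10 days = October 14, 1999.
October 14, 1999 falls on a Thursday, which is a business day, so no adjustment is needed.
Deadline: October 14, 1999.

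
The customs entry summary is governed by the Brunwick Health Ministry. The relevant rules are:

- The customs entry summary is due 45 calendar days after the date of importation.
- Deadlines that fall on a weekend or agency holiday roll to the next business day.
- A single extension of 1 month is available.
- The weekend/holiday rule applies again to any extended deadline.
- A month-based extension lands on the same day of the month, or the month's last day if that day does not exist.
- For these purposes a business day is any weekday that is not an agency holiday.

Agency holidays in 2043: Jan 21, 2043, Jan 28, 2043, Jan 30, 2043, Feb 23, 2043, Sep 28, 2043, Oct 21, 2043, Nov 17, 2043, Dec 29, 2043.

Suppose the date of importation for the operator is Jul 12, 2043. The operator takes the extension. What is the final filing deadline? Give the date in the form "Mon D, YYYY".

Adding 45 calendar days to Jul 12, 2043 gives Aug 26, 2043.
Aug 26, 2043 is a Wednesday and not a listed holiday, so it stands.
The 1 month extension carries Aug 26, 2043 to Sep 26, 2043.
Sep 26, 2043 is a Saturday, so it moves to the next business day, Sep 29, 2043 (Tuesday).
Final deadline: Sep 29, 2043.

Sep 29, 2043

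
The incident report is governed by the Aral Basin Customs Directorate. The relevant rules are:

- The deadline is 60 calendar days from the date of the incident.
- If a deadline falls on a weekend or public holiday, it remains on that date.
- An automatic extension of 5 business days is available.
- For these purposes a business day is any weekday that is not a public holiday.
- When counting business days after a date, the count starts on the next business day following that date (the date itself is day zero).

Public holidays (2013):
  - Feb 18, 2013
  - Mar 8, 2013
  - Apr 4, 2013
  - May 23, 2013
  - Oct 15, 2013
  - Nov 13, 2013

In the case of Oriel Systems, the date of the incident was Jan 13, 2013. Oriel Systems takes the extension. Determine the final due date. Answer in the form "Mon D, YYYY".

From Jan 13, 2013, 60 calendar days later is Mar 14, 2013.
No adjustment is made for weekends or holidays, so Mar 14, 2013 stands.
Applying the 5-business-day extension: 5 business days after Mar 14, 2013 is Mar 21, 2013.
Mar 21, 2013 falls on a Thursday. The rules make no weekend/holiday allowance, so it remains Mar 21, 2013.
So the filing is due Mar 21, 2013.

Mar 21, 2013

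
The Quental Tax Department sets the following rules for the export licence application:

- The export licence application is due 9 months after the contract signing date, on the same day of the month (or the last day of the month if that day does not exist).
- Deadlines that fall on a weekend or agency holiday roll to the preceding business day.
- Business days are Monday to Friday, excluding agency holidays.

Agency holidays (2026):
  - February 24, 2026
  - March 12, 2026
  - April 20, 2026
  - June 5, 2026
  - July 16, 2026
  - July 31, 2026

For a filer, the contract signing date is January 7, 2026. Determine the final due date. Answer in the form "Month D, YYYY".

October 7, 2026

9 months after January 7, 2026, on the same day of the month, is October 7, 2026.
October 7, 2026 falls on a Wednesday, which is a business day, so no adjustment is needed.
So the filing is due October 7, 2026.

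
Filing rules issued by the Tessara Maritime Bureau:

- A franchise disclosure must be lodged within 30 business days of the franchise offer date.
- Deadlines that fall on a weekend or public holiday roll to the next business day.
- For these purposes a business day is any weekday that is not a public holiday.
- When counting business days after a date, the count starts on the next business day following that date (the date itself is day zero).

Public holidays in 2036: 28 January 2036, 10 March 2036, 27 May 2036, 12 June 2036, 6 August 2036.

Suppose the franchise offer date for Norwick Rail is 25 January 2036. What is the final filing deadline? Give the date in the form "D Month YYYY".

Counting 30 business days after 25 January 2036 (skipping weekends and listed holidays) reaches 11 March 2036.
11 March 2036 is a Tuesday and not a listed holiday, so it stands.
Final deadline: 11 March 2036.

11 March 2036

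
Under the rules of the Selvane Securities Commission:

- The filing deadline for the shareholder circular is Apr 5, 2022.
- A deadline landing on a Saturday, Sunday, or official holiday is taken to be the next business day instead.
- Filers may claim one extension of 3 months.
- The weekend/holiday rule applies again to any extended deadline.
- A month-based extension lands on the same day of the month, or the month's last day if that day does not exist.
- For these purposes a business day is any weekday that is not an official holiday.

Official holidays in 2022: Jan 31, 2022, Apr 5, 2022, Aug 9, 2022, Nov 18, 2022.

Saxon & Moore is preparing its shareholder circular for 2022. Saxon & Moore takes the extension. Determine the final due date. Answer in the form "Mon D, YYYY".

Jul 6, 2022

The statutory due date is Apr 5, 2022.
Apr 5, 2022 is a listed holiday; the next business day is Apr 6, 2022 (Wednesday).
Applying the 3 months extension: 3 months after Apr 6, 2022 is Jul 6, 2022.
Jul 6, 2022 falls on a Wednesday, which is a business day, so no adjustment is needed.
The final due date is Jul 6, 2022.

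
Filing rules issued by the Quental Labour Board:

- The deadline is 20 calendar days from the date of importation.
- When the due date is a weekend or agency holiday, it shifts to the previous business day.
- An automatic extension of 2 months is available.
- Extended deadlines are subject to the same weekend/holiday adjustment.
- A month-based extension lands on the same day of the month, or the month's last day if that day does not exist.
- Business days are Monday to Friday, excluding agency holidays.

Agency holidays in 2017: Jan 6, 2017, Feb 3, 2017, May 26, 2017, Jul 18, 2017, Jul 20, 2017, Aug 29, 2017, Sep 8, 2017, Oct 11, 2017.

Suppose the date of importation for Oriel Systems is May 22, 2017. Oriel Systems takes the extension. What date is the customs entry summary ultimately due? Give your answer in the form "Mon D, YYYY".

From May 22, 2017, 20 calendar days later is Jun 11, 2017.
Jun 11, 2017 falls on a Sunday. Rolling to the preceding business day gives Jun 9, 2017, a Friday.
The 2 months extension carries Jun 9, 2017 to Aug 9, 2017.
Aug 9, 2017 is a Wednesday and not a listed holiday, so it stands.
So the filing is due Aug 9, 2017.

Aug 9, 2017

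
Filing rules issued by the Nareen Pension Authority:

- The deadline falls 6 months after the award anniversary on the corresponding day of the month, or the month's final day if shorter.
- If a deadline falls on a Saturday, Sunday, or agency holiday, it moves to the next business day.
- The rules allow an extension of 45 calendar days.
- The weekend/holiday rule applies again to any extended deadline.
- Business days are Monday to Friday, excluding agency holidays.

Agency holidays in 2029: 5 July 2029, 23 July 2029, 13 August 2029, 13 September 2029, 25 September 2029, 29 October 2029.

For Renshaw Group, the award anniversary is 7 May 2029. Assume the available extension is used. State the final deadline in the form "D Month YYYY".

Moving 6 months forward from 7 May 2029 on the corresponding day gives 7 November 2029.
7 November 2029 falls on a Wednesday, which is a business day, so no adjustment is needed.
Applying the 45-calendar-day extension: 7 November 2029 + 45 days = 22 December 2029.
Because 22 December 2029 is a Saturday, the deadline becomes 24 December 2029 (Monday).
The final due date is 24 December 2029.

24 December 2029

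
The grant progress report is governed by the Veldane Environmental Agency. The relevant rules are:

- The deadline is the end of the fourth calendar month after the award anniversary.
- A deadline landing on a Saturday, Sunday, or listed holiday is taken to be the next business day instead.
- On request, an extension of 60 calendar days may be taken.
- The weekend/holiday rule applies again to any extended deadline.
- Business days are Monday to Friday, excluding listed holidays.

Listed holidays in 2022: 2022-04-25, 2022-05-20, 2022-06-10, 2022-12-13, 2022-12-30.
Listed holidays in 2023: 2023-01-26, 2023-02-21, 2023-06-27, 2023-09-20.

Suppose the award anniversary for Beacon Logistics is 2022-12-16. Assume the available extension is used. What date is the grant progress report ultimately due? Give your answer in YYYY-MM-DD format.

The fourth month after 2022-12-16 is April 2023, whose last day is 2023-04-30.
2023-04-30 is a Sunday, so it moves to the next business day, 2023-05-01 (Monday).
Add the 60 calendar-day extension to 2023-05-01: 2023-06-30.
2023-06-30 falls on a Friday, which is a business day, so no adjustment is needed.
Deadline: 2023-06-30.

2023-06-30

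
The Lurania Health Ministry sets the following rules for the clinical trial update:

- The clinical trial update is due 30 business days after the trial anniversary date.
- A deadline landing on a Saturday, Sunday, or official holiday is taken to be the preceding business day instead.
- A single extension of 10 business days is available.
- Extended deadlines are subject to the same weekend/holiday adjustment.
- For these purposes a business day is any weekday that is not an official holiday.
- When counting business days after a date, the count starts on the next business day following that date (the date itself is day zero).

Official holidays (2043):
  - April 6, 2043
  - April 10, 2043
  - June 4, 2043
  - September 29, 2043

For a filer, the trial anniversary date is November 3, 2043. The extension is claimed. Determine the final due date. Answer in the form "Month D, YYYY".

Counting 30 business days after November 3, 2043 (skipping weekends and listed holidays) reaches December 15, 2043.
December 15, 2043 (Tuesday) is already a business day.
Applying the 10-business-day extension: 10 business days after December 15, 2043 is December 29, 2043.
Since December 29, 2043 is a Tuesday and not a holiday, the date is unchanged.
The final due date is December 29, 2043.

December 29, 2043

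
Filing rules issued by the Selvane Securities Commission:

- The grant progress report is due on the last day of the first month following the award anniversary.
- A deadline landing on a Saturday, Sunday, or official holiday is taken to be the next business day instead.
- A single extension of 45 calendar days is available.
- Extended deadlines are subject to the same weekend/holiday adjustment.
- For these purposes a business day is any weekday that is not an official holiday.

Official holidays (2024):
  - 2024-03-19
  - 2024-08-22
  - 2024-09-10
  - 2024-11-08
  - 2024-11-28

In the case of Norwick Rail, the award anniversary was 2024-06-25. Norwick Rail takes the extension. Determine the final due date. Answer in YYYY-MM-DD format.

2024-09-16

The first month after 2024-06-25 is July 2024, whose last day is 2024-07-31.
2024-07-31 (Wednesday) is already a business day.
Applying the 45-calendar-day extension: 2024-07-31 + 45 days = 2024-09-14.
2024-09-14 is a Saturday, so it moves to the next business day, 2024-09-16 (Monday).
So the filing is due 2024-09-16.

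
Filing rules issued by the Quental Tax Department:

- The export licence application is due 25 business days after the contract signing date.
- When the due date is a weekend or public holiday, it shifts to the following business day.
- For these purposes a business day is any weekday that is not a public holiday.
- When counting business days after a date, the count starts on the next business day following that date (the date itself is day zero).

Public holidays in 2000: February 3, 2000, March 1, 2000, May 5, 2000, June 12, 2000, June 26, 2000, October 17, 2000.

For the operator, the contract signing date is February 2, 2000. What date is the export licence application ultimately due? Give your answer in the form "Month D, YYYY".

25 business days after February 2, 2000, excluding weekends and holidays, is March 10, 2000.
Since March 10, 2000 is a Friday and not a holiday, the date is unchanged.
So the filing is due March 10, 2000.

March 10, 2000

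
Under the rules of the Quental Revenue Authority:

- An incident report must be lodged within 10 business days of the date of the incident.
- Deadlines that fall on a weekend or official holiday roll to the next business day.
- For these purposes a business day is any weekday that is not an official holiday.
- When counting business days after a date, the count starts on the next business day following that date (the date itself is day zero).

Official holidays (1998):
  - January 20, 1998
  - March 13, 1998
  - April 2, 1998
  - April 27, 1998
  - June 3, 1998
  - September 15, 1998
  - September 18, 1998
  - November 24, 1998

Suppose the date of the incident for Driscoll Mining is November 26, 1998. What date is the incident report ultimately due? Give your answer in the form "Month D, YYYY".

December 10, 1998

10 business days after November 26, 1998, excluding weekends and holidays, is December 10, 1998.
Since December 10, 1998 is a Thursday and not a holiday, the date is unchanged.
Final deadline: December 10, 1998.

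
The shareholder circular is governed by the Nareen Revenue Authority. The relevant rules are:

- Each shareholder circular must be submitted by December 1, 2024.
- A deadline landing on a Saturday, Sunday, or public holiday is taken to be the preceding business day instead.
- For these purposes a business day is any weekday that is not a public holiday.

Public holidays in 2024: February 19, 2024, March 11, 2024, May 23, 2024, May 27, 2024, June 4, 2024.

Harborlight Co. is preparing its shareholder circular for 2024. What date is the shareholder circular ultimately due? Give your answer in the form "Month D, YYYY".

November 29, 2024

The stated deadline is December 1, 2024.
December 1, 2024 falls on a Sunday. Rolling to the preceding business day gives November 29, 2024, a Friday.
Final deadline: November 29, 2024.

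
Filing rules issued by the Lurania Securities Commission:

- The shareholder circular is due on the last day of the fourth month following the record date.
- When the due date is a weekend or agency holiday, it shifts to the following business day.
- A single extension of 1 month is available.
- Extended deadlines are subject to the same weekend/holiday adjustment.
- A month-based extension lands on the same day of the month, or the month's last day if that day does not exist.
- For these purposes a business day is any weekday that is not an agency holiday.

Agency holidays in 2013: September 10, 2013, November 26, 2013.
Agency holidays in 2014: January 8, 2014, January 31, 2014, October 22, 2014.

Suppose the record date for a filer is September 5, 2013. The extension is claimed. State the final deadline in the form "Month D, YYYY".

4 months after September 5, 2013 falls in January 2014; the last day of that month is January 31, 2014.
Because January 31, 2014 is a listed holiday, the deadline becomes February 3, 2014 (Monday).
Add 1 month to February 3, 2014: March 3, 2014.
March 3, 2014 (Monday) is already a business day.
So the filing is due March 3, 2014.

March 3, 2014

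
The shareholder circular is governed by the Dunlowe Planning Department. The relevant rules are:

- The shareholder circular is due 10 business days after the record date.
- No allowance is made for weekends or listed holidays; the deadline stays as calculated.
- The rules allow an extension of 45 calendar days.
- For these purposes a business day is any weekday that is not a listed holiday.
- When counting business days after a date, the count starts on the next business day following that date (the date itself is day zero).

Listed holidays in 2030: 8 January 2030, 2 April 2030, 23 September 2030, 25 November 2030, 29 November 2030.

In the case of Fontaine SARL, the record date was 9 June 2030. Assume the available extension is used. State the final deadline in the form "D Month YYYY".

10 business days after 9 June 2030, excluding weekends and holidays, is 21 June 2030.
No adjustment is made for weekends or holidays, so 21 June 2030 stands.
With the 45-day extension, 21 June 2030 becomes 5 August 2030.
5 August 2030 is a Monday; no weekend or holiday adjustment applies.
So the filing is due 5 August 2030.

5 August 2030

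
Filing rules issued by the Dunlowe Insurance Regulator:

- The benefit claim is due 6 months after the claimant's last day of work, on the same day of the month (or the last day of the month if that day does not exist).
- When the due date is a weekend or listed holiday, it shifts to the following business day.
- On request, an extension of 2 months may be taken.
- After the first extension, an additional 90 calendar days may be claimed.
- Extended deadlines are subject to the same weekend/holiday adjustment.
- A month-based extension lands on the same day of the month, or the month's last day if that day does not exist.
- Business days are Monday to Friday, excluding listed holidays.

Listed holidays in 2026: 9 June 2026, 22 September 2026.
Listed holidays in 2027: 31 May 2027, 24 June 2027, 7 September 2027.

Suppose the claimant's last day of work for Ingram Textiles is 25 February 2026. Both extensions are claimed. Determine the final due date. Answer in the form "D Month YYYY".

6 months after 25 February 2026, on the same day of the month, is 25 August 2026.
25 August 2026 (Tuesday) is already a business day.
Applying the 2 months extension: 2 months after 25 August 2026 is 25 October 2026.
Because 25 October 2026 is a Sunday, the deadline becomes 26 October 2026 (Monday).
Applying the 90-calendar-day extension: 26 October 2026 + 90 days = 24 January 2027.
24 January 2027 is a Sunday, so it moves to the next business day, 25 January 2027 (Monday).
The final due date is 25 January 2027.

25 January 2027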